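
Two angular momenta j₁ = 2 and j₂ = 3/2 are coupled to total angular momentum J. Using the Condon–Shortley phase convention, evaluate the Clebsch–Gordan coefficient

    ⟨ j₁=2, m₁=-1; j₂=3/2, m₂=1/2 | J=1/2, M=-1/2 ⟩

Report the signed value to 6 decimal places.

+√(3/10) ≈ +0.547723

√[2·3!1!0!/5! · 1!3!2!1!0!1!] = √(6/5)
  +(−1)^2/∏(2,1,1,0,0,0)! = 1/2  (running 1/2)
⟨..|..⟩ = √(6/5)·(1/2) = +0.547723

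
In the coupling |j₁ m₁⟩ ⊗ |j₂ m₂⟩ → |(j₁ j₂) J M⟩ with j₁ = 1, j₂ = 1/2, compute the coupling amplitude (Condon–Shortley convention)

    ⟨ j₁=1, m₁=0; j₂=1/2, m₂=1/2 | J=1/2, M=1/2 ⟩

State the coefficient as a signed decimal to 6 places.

j₁+j₂−J=1  J+j₁−j₂=1  J−j₁+j₂=0  j₁+j₂+J+1=3
(j₁±m₁, j₂±m₂, J±M) = (1,1,1,0,1,0)
P² = 1/3
sum k=1..1:
  [1] −1/1 = -1
S = -1
C² = P²·S² = 1/3 ; C = -0.577350

-0.577350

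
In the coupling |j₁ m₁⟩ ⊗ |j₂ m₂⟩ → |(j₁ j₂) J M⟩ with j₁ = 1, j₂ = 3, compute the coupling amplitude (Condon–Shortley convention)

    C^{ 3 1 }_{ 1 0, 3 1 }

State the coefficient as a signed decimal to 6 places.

−√(1/12) = -0.288675

triangle: 1!*1!*5!/8! = 120/40320
(j±m)!: 1!*1!*4!*2!*4!*2! = 2304
prefactor² = (2J+1)*Δ*N² = 48
  k=0: +1/(0!*1!*1!*4!*0!*1!) = 1/24
  k=1: −1/(1!*0!*0!*3!*1!*2!) = -1/12
Σ = -1/24  ⇒  CG² = 48*(-1/24)² = 1/12
CG = −√(1/12) = -0.288675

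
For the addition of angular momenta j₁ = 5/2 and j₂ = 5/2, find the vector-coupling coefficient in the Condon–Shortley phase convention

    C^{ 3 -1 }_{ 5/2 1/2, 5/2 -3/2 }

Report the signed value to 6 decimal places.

+√(1/30) = +0.182574

√[7·2!3!3!/9! · 3!2!1!4!2!4!] = √(96/5)
  +(−1)^0/∏(0,2,2,1,1,2)! = 1/8  (running 1/8)
  +(−1)^1/∏(1,1,1,0,2,3)! = -1/12  (running 1/24)
⟨..|..⟩ = √(96/5)·(1/24) = +0.182574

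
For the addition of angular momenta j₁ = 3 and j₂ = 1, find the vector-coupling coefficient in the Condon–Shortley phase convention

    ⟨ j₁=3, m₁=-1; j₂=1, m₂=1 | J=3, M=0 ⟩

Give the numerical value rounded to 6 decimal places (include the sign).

-0.707107  (= −√(1/2))

triangle: 1!×5!×1!/8! = 120/40320
(j±m)!: 2!×4!×2!×0!×3!×3! = 3456
prefactor² = (2J+1)×Δ×N² = 72
  k=1: −1/(1!×0!×3!×1!×2!×0!) = -1/12
Σ = -1/12  ⇒  CG² = 72×(-1/12)² = 1/2
CG = −√(1/2) = -0.707107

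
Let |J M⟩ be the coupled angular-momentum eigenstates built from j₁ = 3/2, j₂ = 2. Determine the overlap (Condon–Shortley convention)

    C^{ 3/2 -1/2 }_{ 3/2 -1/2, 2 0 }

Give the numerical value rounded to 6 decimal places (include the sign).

−√(1/5) = -0.447214

j₁+j₂−J=2  J+j₁−j₂=1  J−j₁+j₂=2  j₁+j₂+J+1=6
(j₁±m₁, j₂±m₂, J±M) = (1,2,2,2,1,2)
P² = 16/45
sum k=1..2:
  [1] −1/1 = -1
  [2] +1/4 = 1/4
S = -3/4
C² = P²·S² = 1/5 ; C = -0.447214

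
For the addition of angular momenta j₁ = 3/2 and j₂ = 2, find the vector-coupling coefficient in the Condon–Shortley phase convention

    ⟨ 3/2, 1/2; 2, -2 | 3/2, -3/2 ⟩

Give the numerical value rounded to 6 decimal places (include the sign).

j₁+j₂−J=2  J+j₁−j₂=1  J−j₁+j₂=2  j₁+j₂+J+1=6
(j₁±m₁, j₂±m₂, J±M) = (2,1,0,4,0,3)
P² = 32/5
sum k=0..0:
  [0] +1/4 = 1/4
S = 1/4
C² = P²·S² = 2/5 ; C = +0.632456

+√(2/5) ≈ +0.632456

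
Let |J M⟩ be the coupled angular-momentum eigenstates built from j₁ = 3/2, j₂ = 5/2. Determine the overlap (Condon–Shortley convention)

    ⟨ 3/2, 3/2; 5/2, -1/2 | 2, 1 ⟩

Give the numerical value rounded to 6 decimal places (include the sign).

triangle: 2!·1!·3!/7! = 12/5040
(j±m)!: 3!·0!·2!·3!·3!·1! = 432
prefactor² = (2J+1)·Δ·N² = 36/7
  k=0: +1/(0!·2!·0!·2!·1!·1!) = 1/4
Σ = 1/4  ⇒  CG² = 36/7·1/4² = 9/28
CG = +√(9/28) = +0.566947

+√(9/28) = +0.566947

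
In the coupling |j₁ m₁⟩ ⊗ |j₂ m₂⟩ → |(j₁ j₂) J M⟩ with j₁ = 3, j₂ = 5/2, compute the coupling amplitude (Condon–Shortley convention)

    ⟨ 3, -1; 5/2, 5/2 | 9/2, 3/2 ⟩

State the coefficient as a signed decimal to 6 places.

√[10·1!5!4!/11! · 2!4!5!0!6!3!] = √(1382400/77)
  +(−1)^1/∏(1,0,3,4,2,0)! = -1/288  (running -1/288)
⟨..|..⟩ = √(1382400/77)·(-1/288) = -0.465242

−√(50/231) = -0.465242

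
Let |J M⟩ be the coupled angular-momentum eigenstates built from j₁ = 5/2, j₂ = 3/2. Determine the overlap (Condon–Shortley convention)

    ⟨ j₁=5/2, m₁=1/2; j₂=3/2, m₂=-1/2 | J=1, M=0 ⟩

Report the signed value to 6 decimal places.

√[3·3!2!0!/6! · 3!2!1!2!1!1!] = √(6/5)
  +(−1)^1/∏(1,2,1,0,1,0)! = -1/2  (running -1/2)
⟨..|..⟩ = √(6/5)·(-1/2) = -0.547723

−√(3/10) = -0.547723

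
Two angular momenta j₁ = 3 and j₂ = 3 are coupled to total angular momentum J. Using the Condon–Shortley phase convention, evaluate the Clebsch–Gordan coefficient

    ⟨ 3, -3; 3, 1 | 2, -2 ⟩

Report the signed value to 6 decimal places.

+√(5/42) = +0.345033

j₁+j₂−J=4  J+j₁−j₂=2  J−j₁+j₂=2  j₁+j₂+J+1=9
(j₁±m₁, j₂±m₂, J±M) = (0,6,4,2,0,4)
P² = 7680/7
sum k=4..4:
  [4] +1/96 = 1/96
S = 1/96
C² = P²·S² = 5/42 ; C = +0.345033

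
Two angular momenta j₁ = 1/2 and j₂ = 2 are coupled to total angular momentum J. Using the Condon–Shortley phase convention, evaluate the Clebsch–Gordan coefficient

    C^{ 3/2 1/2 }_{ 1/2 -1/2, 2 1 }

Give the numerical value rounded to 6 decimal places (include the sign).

−√(3/5) = -0.774597

√[4·1!0!3!/5! · 0!1!3!1!2!1!] = √(12/5)
  +(−1)^1/∏(1,0,0,2,0,1)! = -1/2  (running -1/2)
⟨..|..⟩ = √(12/5)·(-1/2) = -0.774597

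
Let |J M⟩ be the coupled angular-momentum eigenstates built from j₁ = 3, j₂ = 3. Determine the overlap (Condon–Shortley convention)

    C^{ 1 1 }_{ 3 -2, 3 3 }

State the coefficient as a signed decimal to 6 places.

triangle: 5!*1!*1!/8! = 120/40320
(j±m)!: 1!*5!*6!*0!*2!*0! = 172800
prefactor² = (2J+1)*Δ*N² = 10800/7
  k=5: −1/(5!*0!*0!*1!*1!*0!) = -1/120
Σ = -1/120  ⇒  CG² = 10800/7*(-1/120)² = 3/28
CG = −√(3/28) = -0.327327

−√(3/28) ≈ -0.327327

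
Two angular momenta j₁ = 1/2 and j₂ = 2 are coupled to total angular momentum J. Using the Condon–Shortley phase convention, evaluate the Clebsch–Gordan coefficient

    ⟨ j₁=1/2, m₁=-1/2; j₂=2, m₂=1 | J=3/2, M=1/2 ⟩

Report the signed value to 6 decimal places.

j₁+j₂−J=1  J+j₁−j₂=0  J−j₁+j₂=3  j₁+j₂+J+1=5
(j₁±m₁, j₂±m₂, J±M) = (0,1,3,1,2,1)
P² = 12/5
sum k=1..1:
  [1] −1/2 = -1/2
S = -1/2
C² = P²·S² = 3/5 ; C = -0.774597

-0.774597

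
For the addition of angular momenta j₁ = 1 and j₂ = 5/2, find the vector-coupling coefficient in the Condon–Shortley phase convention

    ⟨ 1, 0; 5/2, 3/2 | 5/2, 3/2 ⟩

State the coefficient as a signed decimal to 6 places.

−√(9/35) = -0.507093

√[6·1!1!4!/7! · 1!1!4!1!4!1!] = √(576/35)
  +(−1)^0/∏(0,1,1,4,0,0)! = 1/24  (running 1/24)
  +(−1)^1/∏(1,0,0,3,1,1)! = -1/6  (running -1/8)
⟨..|..⟩ = √(576/35)·(-1/8) = -0.507093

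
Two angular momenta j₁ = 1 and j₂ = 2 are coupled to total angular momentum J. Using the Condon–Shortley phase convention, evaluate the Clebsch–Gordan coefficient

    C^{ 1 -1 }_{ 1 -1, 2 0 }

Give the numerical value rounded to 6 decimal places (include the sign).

+0.316228

√[3·2!0!2!/5! · 0!2!2!2!0!2!] = √(8/5)
  +(−1)^2/∏(2,0,0,0,0,2)! = 1/4  (running 1/4)
⟨..|..⟩ = √(8/5)·(1/4) = +0.316228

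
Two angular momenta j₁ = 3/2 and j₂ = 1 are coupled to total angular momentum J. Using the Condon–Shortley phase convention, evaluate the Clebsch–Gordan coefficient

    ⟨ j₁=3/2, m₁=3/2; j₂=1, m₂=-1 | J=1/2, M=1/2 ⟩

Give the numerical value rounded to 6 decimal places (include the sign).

+√(1/2) ≈ +0.707107

j₁+j₂−J=2  J+j₁−j₂=1  J−j₁+j₂=0  j₁+j₂+J+1=4
(j₁±m₁, j₂±m₂, J±M) = (3,0,0,2,1,0)
P² = 2
sum k=0..0:
  [0] +1/2 = 1/2
S = 1/2
C² = P²·S² = 1/2 ; C = +0.707107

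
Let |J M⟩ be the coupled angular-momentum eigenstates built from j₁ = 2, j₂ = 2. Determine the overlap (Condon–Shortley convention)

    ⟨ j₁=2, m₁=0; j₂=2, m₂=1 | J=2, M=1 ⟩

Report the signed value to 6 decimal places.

√[5·2!2!2!/7! · 2!2!3!1!3!1!] = √(8/7)
  +(−1)^1/∏(1,1,1,2,1,0)! = -1/2  (running -1/2)
  +(−1)^2/∏(2,0,0,1,2,1)! = 1/4  (running -1/4)
⟨..|..⟩ = √(8/7)·(-1/4) = -0.267261

−√(1/14) ≈ -0.267261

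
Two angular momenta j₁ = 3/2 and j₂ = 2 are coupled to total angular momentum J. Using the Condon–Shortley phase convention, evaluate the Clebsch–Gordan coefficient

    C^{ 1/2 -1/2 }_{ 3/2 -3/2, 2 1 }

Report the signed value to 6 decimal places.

−√(1/10) = -0.316228

√[2·3!0!1!/5! · 0!3!3!1!0!1!] = √(18/5)
  +(−1)^3/∏(3,0,0,0,0,1)! = -1/6  (running -1/6)
⟨..|..⟩ = √(18/5)·(-1/6) = -0.316228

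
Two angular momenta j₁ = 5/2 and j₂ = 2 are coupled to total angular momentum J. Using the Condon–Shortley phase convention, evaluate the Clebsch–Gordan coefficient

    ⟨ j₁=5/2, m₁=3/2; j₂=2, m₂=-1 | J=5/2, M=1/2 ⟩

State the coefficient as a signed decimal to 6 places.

√[6·2!3!2!/8! · 4!1!1!3!3!2!] = √(216/35)
  +(−1)^0/∏(0,2,1,1,2,1)! = 1/4  (running 1/4)
  +(−1)^1/∏(1,1,0,0,3,2)! = -1/12  (running 1/6)
⟨..|..⟩ = √(216/35)·(1/6) = +0.414039

+0.414039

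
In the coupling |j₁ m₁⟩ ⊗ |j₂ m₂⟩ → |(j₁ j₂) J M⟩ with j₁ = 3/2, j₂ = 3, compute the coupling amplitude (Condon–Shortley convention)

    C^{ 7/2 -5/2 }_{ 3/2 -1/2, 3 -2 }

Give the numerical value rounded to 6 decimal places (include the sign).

triangle: 1!×2!×5!/9! = 240/362880
(j±m)!: 1!×2!×1!×5!×1!×6! = 172800
prefactor² = (2J+1)×Δ×N² = 6400/7
  k=0: +1/(0!×1!×2!×1!×0!×4!) = 1/48
  k=1: −1/(1!×0!×1!×0!×1!×5!) = -1/120
Σ = 1/80  ⇒  CG² = 6400/7×1/80² = 1/7
CG = +√(1/7) = +0.377964

+√(1/7) ≈ +0.377964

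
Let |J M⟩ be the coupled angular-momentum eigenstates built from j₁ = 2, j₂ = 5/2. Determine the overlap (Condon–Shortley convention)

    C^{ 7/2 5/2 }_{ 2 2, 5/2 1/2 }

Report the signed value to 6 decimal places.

√[8·1!3!4!/9! · 4!0!3!2!6!1!] = √(4608/7)
  +(−1)^0/∏(0,1,0,3,3,1)! = 1/36  (running 1/36)
⟨..|..⟩ = √(4608/7)·(1/36) = +0.712697

+√(32/63) = +0.712697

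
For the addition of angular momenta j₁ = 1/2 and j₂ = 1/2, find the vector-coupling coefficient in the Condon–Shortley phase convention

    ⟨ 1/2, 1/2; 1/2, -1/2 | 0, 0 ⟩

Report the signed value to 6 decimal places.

+0.707107

√[1·1!0!0!/2! · 1!0!0!1!0!0!] = √(1/2)
  +(−1)^0/∏(0,1,0,0,0,0)! = 1  (running 1)
⟨..|..⟩ = √(1/2)·(1) = +0.707107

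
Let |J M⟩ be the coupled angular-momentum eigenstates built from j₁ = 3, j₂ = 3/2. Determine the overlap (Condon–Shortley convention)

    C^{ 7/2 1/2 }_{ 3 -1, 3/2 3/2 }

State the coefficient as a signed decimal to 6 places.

j₁+j₂−J=1  J+j₁−j₂=5  J−j₁+j₂=2  j₁+j₂+J+1=9
(j₁±m₁, j₂±m₂, J±M) = (2,4,3,0,4,3)
P² = 1536/7
sum k=1..1:
  [1] −1/24 = -1/24
S = -1/24
C² = P²·S² = 8/21 ; C = -0.617213

-0.617213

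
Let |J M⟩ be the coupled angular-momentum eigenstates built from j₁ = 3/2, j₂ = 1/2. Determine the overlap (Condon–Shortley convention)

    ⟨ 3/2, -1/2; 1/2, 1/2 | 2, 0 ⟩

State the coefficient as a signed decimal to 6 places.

+√(1/2) = +0.707107

√[5·0!3!1!/5! · 1!2!1!0!2!2!] = √(2)
  +(−1)^0/∏(0,0,2,1,1,0)! = 1/2  (running 1/2)
⟨..|..⟩ = √(2)·(1/2) = +0.707107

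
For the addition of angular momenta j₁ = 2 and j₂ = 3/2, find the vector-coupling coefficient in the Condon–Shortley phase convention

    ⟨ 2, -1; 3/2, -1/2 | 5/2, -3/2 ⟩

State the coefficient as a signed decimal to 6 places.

triangle: 1!*3!*2!/7! = 12/5040
(j±m)!: 1!*3!*1!*2!*1!*4! = 288
prefactor² = (2J+1)*Δ*N² = 144/35
  k=0: +1/(0!*1!*3!*1!*0!*1!) = 1/6
  k=1: −1/(1!*0!*2!*0!*1!*2!) = -1/4
Σ = -1/12  ⇒  CG² = 144/35*(-1/12)² = 1/35
CG = −√(1/35) = -0.169031

−√(1/35) = -0.169031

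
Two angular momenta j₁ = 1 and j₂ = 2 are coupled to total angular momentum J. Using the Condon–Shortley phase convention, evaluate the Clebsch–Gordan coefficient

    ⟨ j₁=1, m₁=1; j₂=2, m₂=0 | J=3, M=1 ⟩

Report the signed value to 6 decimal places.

+√(2/5) ≈ +0.632456

√[7·0!2!4!/7! · 2!0!2!2!4!2!] = √(128/5)
  +(−1)^0/∏(0,0,0,2,2,2)! = 1/8  (running 1/8)
⟨..|..⟩ = √(128/5)·(1/8) = +0.632456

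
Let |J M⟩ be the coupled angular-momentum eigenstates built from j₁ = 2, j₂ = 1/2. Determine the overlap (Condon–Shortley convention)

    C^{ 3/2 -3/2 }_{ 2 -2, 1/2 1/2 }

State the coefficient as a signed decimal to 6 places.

−√(4/5) ≈ -0.894427

triangle: 1!·3!·0!/5! = 6/120
(j±m)!: 0!·4!·1!·0!·0!·3! = 144
prefactor² = (2J+1)·Δ·N² = 144/5
  k=1: −1/(1!·0!·3!·0!·0!·0!) = -1/6
Σ = -1/6  ⇒  CG² = 144/5·(-1/6)² = 4/5
CG = −√(4/5) = -0.894427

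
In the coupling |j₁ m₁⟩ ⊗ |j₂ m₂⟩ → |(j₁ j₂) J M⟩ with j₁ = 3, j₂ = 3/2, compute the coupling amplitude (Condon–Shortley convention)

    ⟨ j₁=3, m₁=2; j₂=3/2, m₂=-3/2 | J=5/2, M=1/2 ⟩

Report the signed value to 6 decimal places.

+0.654654

triangle: 2!*4!*1!/8! = 48/40320
(j±m)!: 5!*1!*0!*3!*3!*2! = 8640
prefactor² = (2J+1)*Δ*N² = 432/7
  k=0: +1/(0!*2!*1!*0!*3!*1!) = 1/12
Σ = 1/12  ⇒  CG² = 432/7*1/12² = 3/7
CG = +√(3/7) = +0.654654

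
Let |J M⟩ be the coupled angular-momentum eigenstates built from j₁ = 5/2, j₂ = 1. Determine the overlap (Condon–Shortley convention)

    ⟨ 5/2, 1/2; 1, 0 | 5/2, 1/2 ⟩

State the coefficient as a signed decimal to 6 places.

+0.169031

triangle: 1!·4!·1!/7! = 24/5040
(j±m)!: 3!·2!·1!·1!·3!·2! = 144
prefactor² = (2J+1)·Δ·N² = 144/35
  k=0: +1/(0!·1!·2!·1!·2!·0!) = 1/4
  k=1: −1/(1!·0!·1!·0!·3!·1!) = -1/6
Σ = 1/12  ⇒  CG² = 144/35·1/12² = 1/35
CG = +√(1/35) = +0.169031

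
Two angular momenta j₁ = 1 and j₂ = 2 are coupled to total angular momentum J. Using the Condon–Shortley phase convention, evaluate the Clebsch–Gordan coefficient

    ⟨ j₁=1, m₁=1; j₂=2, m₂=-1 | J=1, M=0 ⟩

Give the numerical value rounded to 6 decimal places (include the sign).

+0.547723  (= +√(3/10))

j₁+j₂−J=2  J+j₁−j₂=0  J−j₁+j₂=2  j₁+j₂+J+1=5
(j₁±m₁, j₂±m₂, J±M) = (2,0,1,3,1,1)
P² = 6/5
sum k=0..0:
  [0] +1/2 = 1/2
S = 1/2
C² = P²·S² = 3/10 ; C = +0.547723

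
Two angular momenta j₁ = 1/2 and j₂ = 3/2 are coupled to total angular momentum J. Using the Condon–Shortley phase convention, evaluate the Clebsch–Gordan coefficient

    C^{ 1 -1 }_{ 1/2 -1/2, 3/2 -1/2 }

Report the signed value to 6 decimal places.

√[3·1!0!2!/4! · 0!1!1!2!0!2!] = √(1)
  +(−1)^1/∏(1,0,0,0,0,2)! = -1/2  (running -1/2)
⟨..|..⟩ = √(1)·(-1/2) = -0.500000

−√(1/4) ≈ -0.500000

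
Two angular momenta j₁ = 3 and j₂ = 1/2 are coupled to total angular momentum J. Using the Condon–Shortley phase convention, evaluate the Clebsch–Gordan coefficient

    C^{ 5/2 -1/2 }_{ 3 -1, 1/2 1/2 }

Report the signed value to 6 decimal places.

−√(4/7) ≈ -0.755929

√[6·1!5!0!/7! · 2!4!1!0!2!3!] = √(576/7)
  +(−1)^1/∏(1,0,3,0,2,0)! = -1/12  (running -1/12)
⟨..|..⟩ = √(576/7)·(-1/12) = -0.755929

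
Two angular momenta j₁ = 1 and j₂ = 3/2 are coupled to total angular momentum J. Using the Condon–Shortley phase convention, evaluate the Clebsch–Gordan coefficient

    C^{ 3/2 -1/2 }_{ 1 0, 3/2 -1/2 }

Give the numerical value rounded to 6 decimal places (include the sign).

√[4·1!1!2!/5! · 1!1!1!2!1!2!] = √(4/15)
  +(−1)^0/∏(0,1,1,1,0,1)! = 1  (running 1)
  +(−1)^1/∏(1,0,0,0,1,2)! = -1/2  (running 1/2)
⟨..|..⟩ = √(4/15)·(1/2) = +0.258199

+0.258199  (= +√(1/15))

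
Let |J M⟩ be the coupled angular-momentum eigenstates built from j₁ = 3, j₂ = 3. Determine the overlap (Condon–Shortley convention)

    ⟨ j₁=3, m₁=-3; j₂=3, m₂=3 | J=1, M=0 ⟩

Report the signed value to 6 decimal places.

√[3·5!1!1!/8! · 0!6!6!0!1!1!] = √(32400/7)
  +(−1)^5/∏(5,0,1,1,0,0)! = -1/120  (running -1/120)
⟨..|..⟩ = √(32400/7)·(-1/120) = -0.566947

−√(9/28) ≈ -0.566947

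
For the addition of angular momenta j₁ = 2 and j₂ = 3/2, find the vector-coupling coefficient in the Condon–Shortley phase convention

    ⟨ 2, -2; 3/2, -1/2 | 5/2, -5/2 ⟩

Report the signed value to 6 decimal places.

triangle: 1!×3!×2!/7! = 12/5040
(j±m)!: 0!×4!×1!×2!×0!×5! = 5760
prefactor² = (2J+1)×Δ×N² = 576/7
  k=1: −1/(1!×0!×3!×0!×0!×2!) = -1/12
Σ = -1/12  ⇒  CG² = 576/7×(-1/12)² = 4/7
CG = −√(4/7) = -0.755929

-0.755929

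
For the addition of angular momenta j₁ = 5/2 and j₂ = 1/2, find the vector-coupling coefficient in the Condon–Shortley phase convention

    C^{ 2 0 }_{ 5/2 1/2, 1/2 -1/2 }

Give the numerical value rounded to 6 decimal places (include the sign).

triangle: 1!×4!×0!/6! = 24/720
(j±m)!: 3!×2!×0!×1!×2!×2! = 48
prefactor² = (2J+1)×Δ×N² = 8
  k=0: +1/(0!×1!×2!×0!×2!×0!) = 1/4
Σ = 1/4  ⇒  CG² = 8×1/4² = 1/2
CG = +√(1/2) = +0.707107

+0.707107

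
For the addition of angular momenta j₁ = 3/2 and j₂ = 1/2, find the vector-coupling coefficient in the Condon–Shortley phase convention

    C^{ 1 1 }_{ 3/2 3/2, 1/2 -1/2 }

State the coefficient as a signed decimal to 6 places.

+√(3/4) = +0.866025

triangle: 1!·2!·0!/4! = 2/24
(j±m)!: 3!·0!·0!·1!·2!·0! = 12
prefactor² = (2J+1)·Δ·N² = 3
  k=0: +1/(0!·1!·0!·0!·2!·0!) = 1/2
Σ = 1/2  ⇒  CG² = 3·1/2² = 3/4
CG = +√(3/4) = +0.866025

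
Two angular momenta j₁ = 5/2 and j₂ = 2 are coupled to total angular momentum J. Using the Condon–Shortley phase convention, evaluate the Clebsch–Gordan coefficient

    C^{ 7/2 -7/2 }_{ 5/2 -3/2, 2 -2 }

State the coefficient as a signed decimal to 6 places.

+√(4/9) ≈ +0.666667

triangle: 1!×4!×3!/9! = 144/362880
(j±m)!: 1!×4!×0!×4!×0!×7! = 2903040
prefactor² = (2J+1)×Δ×N² = 9216
  k=0: +1/(0!×1!×4!×0!×0!×3!) = 1/144
Σ = 1/144  ⇒  CG² = 9216×1/144² = 4/9
CG = +√(4/9) = +0.666667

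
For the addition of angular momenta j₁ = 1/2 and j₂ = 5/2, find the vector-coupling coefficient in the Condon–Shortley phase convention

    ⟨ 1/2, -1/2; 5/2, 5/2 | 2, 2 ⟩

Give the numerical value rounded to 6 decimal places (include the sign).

j₁+j₂−J=1  J+j₁−j₂=0  J−j₁+j₂=4  j₁+j₂+J+1=6
(j₁±m₁, j₂±m₂, J±M) = (0,1,5,0,4,0)
P² = 480
sum k=1..1:
  [1] −1/24 = -1/24
S = -1/24
C² = P²·S² = 5/6 ; C = -0.912871

-0.912871  (= −√(5/6))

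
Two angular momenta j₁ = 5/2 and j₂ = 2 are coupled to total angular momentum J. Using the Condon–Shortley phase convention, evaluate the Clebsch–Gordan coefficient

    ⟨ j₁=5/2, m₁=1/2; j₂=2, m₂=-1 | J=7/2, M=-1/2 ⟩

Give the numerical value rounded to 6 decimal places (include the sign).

+0.557773

triangle: 1!·4!·3!/9! = 144/362880
(j±m)!: 3!·2!·1!·3!·3!·4! = 10368
prefactor² = (2J+1)·Δ·N² = 1152/35
  k=0: +1/(0!·1!·2!·1!·2!·2!) = 1/8
  k=1: −1/(1!·0!·1!·0!·3!·3!) = -1/36
Σ = 7/72  ⇒  CG² = 1152/35·7/72² = 14/45
CG = +√(14/45) = +0.557773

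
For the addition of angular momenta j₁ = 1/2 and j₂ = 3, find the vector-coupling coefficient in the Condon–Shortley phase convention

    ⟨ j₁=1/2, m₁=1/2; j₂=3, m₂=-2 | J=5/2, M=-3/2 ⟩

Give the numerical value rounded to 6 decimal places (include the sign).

+√(5/7) = +0.845154

j₁+j₂−J=1  J+j₁−j₂=0  J−j₁+j₂=5  j₁+j₂+J+1=7
(j₁±m₁, j₂±m₂, J±M) = (1,0,1,5,1,4)
P² = 2880/7
sum k=0..0:
  [0] +1/24 = 1/24
S = 1/24
C² = P²·S² = 5/7 ; C = +0.845154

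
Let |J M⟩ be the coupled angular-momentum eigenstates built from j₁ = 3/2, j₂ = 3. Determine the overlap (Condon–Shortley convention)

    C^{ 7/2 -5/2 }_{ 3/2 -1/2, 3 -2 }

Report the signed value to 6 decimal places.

+0.377964

triangle: 1!·2!·5!/9! = 240/362880
(j±m)!: 1!·2!·1!·5!·1!·6! = 172800
prefactor² = (2J+1)·Δ·N² = 6400/7
  k=0: +1/(0!·1!·2!·1!·0!·4!) = 1/48
  k=1: −1/(1!·0!·1!·0!·1!·5!) = -1/120
Σ = 1/80  ⇒  CG² = 6400/7·1/80² = 1/7
CG = +√(1/7) = +0.377964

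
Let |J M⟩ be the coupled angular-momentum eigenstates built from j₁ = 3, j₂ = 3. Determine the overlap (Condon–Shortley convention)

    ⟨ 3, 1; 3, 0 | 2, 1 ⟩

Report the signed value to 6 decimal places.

j₁+j₂−J=4  J+j₁−j₂=2  J−j₁+j₂=2  j₁+j₂+J+1=9
(j₁±m₁, j₂±m₂, J±M) = (4,2,3,3,3,1)
P² = 96/7
sum k=1..2:
  [1] −1/12 = -1/12
  [2] +1/8 = 1/8
S = 1/24
C² = P²·S² = 1/42 ; C = +0.154303

+0.154303  (= +√(1/42))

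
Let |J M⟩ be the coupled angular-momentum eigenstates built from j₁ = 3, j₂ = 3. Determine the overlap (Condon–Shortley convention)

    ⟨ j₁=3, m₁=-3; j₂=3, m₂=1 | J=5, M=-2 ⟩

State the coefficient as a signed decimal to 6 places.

-0.408248

triangle: 1!*5!*5!/12! = 14400/479001600
(j±m)!: 0!*6!*4!*2!*3!*7! = 1045094400
prefactor² = (2J+1)*Δ*N² = 345600
  k=1: −1/(1!*0!*5!*3!*0!*2!) = -1/1440
Σ = -1/1440  ⇒  CG² = 345600*(-1/1440)² = 1/6
CG = −√(1/6) = -0.408248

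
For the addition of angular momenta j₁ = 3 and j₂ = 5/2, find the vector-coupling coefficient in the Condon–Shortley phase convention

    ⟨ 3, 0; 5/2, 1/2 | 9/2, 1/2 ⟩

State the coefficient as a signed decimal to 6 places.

triangle: 1!×5!×4!/11! = 2880/39916800
(j±m)!: 3!×3!×3!×2!×5!×4! = 1244160
prefactor² = (2J+1)×Δ×N² = 69120/77
  k=0: +1/(0!×1!×3!×3!×2!×1!) = 1/72
  k=1: −1/(1!×0!×2!×2!×3!×2!) = -1/48
Σ = -1/144  ⇒  CG² = 69120/77×(-1/144)² = 10/231
CG = −√(10/231) = -0.208063

−√(10/231) = -0.208063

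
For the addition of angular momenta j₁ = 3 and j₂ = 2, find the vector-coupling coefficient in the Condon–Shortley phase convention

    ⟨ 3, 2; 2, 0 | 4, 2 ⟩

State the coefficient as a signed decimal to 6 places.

+0.585540  (= +√(12/35))

j₁+j₂−J=1  J+j₁−j₂=5  J−j₁+j₂=3  j₁+j₂+J+1=10
(j₁±m₁, j₂±m₂, J±M) = (5,1,2,2,6,2)
P² = 8640/7
sum k=0..1:
  [0] +1/48 = 1/48
  [1] −1/240 = -1/240
S = 1/60
C² = P²·S² = 12/35 ; C = +0.585540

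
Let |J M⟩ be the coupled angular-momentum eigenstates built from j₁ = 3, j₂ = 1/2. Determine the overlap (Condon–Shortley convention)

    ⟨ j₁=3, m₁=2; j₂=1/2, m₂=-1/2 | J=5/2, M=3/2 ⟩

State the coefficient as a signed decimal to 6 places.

j₁+j₂−J=1  J+j₁−j₂=5  J−j₁+j₂=0  j₁+j₂+J+1=7
(j₁±m₁, j₂±m₂, J±M) = (5,1,0,1,4,1)
P² = 2880/7
sum k=0..0:
  [0] +1/24 = 1/24
S = 1/24
C² = P²·S² = 5/7 ; C = +0.845154

+0.845154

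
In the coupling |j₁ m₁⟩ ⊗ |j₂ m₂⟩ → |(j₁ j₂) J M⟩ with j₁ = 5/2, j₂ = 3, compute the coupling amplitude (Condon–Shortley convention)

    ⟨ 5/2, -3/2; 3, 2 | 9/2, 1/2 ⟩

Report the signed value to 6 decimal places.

j₁+j₂−J=1  J+j₁−j₂=4  J−j₁+j₂=5  j₁+j₂+J+1=11
(j₁±m₁, j₂±m₂, J±M) = (1,4,5,1,5,4)
P² = 460800/77
sum k=0..1:
  [0] +1/2880 = 1/2880
  [1] −1/144 = -1/144
S = -19/2880
C² = P²·S² = 361/1386 ; C = -0.510355

-0.510355  (= −√(361/1386))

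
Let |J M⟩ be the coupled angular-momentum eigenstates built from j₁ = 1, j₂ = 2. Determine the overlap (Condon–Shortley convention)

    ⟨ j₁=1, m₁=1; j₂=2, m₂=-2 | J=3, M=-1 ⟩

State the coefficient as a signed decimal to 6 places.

√[7·0!2!4!/7! · 2!0!0!4!2!4!] = √(768/5)
  +(−1)^0/∏(0,0,0,0,2,4)! = 1/48  (running 1/48)
⟨..|..⟩ = √(768/5)·(1/48) = +0.258199

+0.258199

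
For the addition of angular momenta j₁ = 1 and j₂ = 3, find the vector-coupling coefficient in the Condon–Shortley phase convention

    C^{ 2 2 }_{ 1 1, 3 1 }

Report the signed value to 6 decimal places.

+0.218218  (= +√(1/21))

√[5·2!0!4!/7! · 2!0!4!2!4!0!] = √(768/7)
  +(−1)^0/∏(0,2,0,4,0,0)! = 1/48  (running 1/48)
⟨..|..⟩ = √(768/7)·(1/48) = +0.218218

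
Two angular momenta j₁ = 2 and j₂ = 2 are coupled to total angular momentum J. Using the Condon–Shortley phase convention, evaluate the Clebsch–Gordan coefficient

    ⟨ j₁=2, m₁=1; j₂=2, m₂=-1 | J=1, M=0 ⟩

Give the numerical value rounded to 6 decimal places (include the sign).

−√(1/10) ≈ -0.316228

j₁+j₂−J=3  J+j₁−j₂=1  J−j₁+j₂=1  j₁+j₂+J+1=6
(j₁±m₁, j₂±m₂, J±M) = (3,1,1,3,1,1)
P² = 9/10
sum k=0..1:
  [0] +1/6 = 1/6
  [1] −1/2 = -1/2
S = -1/3
C² = P²·S² = 1/10 ; C = -0.316228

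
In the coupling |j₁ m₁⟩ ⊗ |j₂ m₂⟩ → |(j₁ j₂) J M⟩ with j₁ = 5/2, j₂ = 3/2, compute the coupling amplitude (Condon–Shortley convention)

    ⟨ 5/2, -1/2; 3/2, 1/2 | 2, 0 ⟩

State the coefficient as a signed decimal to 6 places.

√[5·2!3!1!/7! · 2!3!2!1!2!2!] = √(8/7)
  +(−1)^1/∏(1,1,2,1,1,0)! = -1/2  (running -1/2)
  +(−1)^2/∏(2,0,1,0,2,1)! = 1/4  (running -1/4)
⟨..|..⟩ = √(8/7)·(-1/4) = -0.267261

-0.267261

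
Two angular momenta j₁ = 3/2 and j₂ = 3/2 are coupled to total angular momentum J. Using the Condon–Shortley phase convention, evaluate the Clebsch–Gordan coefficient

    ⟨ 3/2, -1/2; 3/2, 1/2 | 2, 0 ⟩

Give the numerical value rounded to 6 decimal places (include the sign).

−√(1/4) ≈ -0.500000

√[5·1!2!2!/6! · 1!2!2!1!2!2!] = √(4/9)
  +(−1)^0/∏(0,1,2,2,0,0)! = 1/4  (running 1/4)
  +(−1)^1/∏(1,0,1,1,1,1)! = -1  (running -3/4)
⟨..|..⟩ = √(4/9)·(-3/4) = -0.500000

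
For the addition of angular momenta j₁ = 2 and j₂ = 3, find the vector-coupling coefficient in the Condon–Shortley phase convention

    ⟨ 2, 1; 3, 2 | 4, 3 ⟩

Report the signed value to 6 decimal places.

−√(1/20) = -0.223607

j₁+j₂−J=1  J+j₁−j₂=3  J−j₁+j₂=5  j₁+j₂+J+1=10
(j₁±m₁, j₂±m₂, J±M) = (3,1,5,1,7,1)
P² = 6480
sum k=0..1:
  [0] +1/240 = 1/240
  [1] −1/144 = -1/144
S = -1/360
C² = P²·S² = 1/20 ; C = -0.223607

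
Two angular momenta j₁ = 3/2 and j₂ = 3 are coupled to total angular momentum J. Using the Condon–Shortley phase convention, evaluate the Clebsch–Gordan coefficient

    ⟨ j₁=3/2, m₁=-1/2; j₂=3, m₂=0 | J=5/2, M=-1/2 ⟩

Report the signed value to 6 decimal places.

−√(6/35) ≈ -0.414039

triangle: 2!·1!·4!/8! = 48/40320
(j±m)!: 1!·2!·3!·3!·2!·3! = 864
prefactor² = (2J+1)·Δ·N² = 216/35
  k=1: −1/(1!·1!·1!·2!·0!·2!) = -1/4
  k=2: +1/(2!·0!·0!·1!·1!·3!) = 1/12
Σ = -1/6  ⇒  CG² = 216/35·(-1/6)² = 6/35
CG = −√(6/35) = -0.414039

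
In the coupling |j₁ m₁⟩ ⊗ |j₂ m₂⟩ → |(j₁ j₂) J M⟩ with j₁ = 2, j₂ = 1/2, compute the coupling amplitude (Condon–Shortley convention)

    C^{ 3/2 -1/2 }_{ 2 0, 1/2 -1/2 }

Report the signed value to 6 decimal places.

+0.632456

√[4·1!3!0!/5! · 2!2!0!1!1!2!] = √(8/5)
  +(−1)^0/∏(0,1,2,0,1,0)! = 1/2  (running 1/2)
⟨..|..⟩ = √(8/5)·(1/2) = +0.632456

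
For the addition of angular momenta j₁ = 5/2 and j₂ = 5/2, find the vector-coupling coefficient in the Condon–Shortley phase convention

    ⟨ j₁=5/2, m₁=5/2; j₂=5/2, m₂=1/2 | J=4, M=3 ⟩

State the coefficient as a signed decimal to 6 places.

+0.707107

triangle: 1!×4!×4!/10! = 576/3628800
(j±m)!: 5!×0!×3!×2!×7!×1! = 7257600
prefactor² = (2J+1)×Δ×N² = 10368
  k=0: +1/(0!×1!×0!×3!×4!×1!) = 1/144
Σ = 1/144  ⇒  CG² = 10368×1/144² = 1/2
CG = +√(1/2) = +0.707107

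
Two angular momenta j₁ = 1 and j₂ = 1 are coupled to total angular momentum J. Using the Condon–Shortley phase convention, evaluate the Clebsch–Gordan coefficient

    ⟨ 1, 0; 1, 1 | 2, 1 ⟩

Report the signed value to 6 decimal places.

√[5·0!2!2!/5! · 1!1!2!0!3!1!] = √(2)
  +(−1)^0/∏(0,0,1,2,1,0)! = 1/2  (running 1/2)
⟨..|..⟩ = √(2)·(1/2) = +0.707107

+0.707107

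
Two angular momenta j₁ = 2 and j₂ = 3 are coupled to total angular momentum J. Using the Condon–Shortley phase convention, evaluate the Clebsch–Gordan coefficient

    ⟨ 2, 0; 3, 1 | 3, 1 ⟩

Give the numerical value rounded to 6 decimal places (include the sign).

−√(3/20) ≈ -0.387298

j₁+j₂−J=2  J+j₁−j₂=2  J−j₁+j₂=4  j₁+j₂+J+1=9
(j₁±m₁, j₂±m₂, J±M) = (2,2,4,2,4,2)
P² = 256/15
sum k=0..2:
  [0] +1/96 = 1/96
  [1] −1/6 = -1/6
  [2] +1/16 = 1/16
S = -3/32
C² = P²·S² = 3/20 ; C = -0.387298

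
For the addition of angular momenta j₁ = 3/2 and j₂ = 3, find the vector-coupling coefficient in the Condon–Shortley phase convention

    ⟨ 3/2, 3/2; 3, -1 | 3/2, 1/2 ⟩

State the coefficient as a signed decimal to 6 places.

j₁+j₂−J=3  J+j₁−j₂=0  J−j₁+j₂=3  j₁+j₂+J+1=7
(j₁±m₁, j₂±m₂, J±M) = (3,0,2,4,2,1)
P² = 576/35
sum k=0..0:
  [0] +1/12 = 1/12
S = 1/12
C² = P²·S² = 4/35 ; C = +0.338062

+0.338062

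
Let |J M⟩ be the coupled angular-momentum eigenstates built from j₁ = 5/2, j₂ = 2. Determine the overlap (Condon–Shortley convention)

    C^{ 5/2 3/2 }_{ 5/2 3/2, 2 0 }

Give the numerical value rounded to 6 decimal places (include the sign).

j₁+j₂−J=2  J+j₁−j₂=3  J−j₁+j₂=2  j₁+j₂+J+1=8
(j₁±m₁, j₂±m₂, J±M) = (4,1,2,2,4,1)
P² = 288/35
sum k=0..1:
  [0] +1/8 = 1/8
  [1] −1/6 = -1/6
S = -1/24
C² = P²·S² = 1/70 ; C = -0.119523

-0.119523  (= −√(1/70))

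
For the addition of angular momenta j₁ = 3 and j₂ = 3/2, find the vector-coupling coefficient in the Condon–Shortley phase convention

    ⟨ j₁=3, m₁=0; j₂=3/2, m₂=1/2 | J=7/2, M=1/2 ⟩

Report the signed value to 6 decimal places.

−√(2/21) = -0.308607

√[8·1!5!2!/9! · 3!3!2!1!4!3!] = √(384/7)
  +(−1)^0/∏(0,1,3,2,2,0)! = 1/24  (running 1/24)
  +(−1)^1/∏(1,0,2,1,3,1)! = -1/12  (running -1/24)
⟨..|..⟩ = √(384/7)·(-1/24) = -0.308607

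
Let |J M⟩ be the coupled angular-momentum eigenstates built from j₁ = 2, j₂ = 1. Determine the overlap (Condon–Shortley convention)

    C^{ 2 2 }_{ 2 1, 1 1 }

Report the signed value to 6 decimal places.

−√(1/3) = -0.577350

j₁+j₂−J=1  J+j₁−j₂=3  J−j₁+j₂=1  j₁+j₂+J+1=6
(j₁±m₁, j₂±m₂, J±M) = (3,1,2,0,4,0)
P² = 12
sum k=1..1:
  [1] −1/6 = -1/6
S = -1/6
C² = P²·S² = 1/3 ; C = -0.577350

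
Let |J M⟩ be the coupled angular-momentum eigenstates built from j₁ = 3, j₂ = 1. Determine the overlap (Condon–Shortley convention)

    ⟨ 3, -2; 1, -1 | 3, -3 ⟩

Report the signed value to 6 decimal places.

j₁+j₂−J=1  J+j₁−j₂=5  J−j₁+j₂=1  j₁+j₂+J+1=8
(j₁±m₁, j₂±m₂, J±M) = (1,5,0,2,0,6)
P² = 3600
sum k=0..0:
  [0] +1/120 = 1/120
S = 1/120
C² = P²·S² = 1/4 ; C = +0.500000

+0.500000  (= +√(1/4))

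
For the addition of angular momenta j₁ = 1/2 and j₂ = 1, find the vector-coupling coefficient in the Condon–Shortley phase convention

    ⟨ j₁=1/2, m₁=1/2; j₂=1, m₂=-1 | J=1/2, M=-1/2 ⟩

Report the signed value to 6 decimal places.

triangle: 1!×0!×1!/3! = 1/6
(j±m)!: 1!×0!×0!×2!×0!×1! = 2
prefactor² = (2J+1)×Δ×N² = 2/3
  k=0: +1/(0!×1!×0!×0!×0!×1!) = 1
Σ = 1  ⇒  CG² = 2/3×1² = 2/3
CG = +√(2/3) = +0.816497

+0.816497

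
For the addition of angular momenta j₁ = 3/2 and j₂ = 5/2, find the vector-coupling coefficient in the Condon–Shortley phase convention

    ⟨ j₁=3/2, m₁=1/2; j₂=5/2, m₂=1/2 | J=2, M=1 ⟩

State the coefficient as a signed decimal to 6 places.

√[5·2!1!3!/7! · 2!1!3!2!3!1!] = √(12/7)
  +(−1)^0/∏(0,2,1,3,0,0)! = 1/12  (running 1/12)
  +(−1)^1/∏(1,1,0,2,1,1)! = -1/2  (running -5/12)
⟨..|..⟩ = √(12/7)·(-5/12) = -0.545545

-0.545545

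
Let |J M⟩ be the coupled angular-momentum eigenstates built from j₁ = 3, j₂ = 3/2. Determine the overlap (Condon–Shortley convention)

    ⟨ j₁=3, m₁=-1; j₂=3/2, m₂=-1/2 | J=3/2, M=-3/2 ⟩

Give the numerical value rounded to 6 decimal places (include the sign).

triangle: 3!·3!·0!/7! = 36/5040
(j±m)!: 2!·4!·1!·2!·0!·3! = 576
prefactor² = (2J+1)·Δ·N² = 576/35
  k=1: −1/(1!·2!·3!·0!·0!·0!) = -1/12
Σ = -1/12  ⇒  CG² = 576/35·(-1/12)² = 4/35
CG = −√(4/35) = -0.338062

-0.338062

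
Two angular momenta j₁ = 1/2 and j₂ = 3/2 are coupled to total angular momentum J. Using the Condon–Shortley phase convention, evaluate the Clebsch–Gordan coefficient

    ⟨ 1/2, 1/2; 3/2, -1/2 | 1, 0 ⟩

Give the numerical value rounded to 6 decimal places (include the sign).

√[3·1!0!2!/4! · 1!0!1!2!1!1!] = √(1/2)
  +(−1)^0/∏(0,1,0,1,0,1)! = 1  (running 1)
⟨..|..⟩ = √(1/2)·(1) = +0.707107

+√(1/2) = +0.707107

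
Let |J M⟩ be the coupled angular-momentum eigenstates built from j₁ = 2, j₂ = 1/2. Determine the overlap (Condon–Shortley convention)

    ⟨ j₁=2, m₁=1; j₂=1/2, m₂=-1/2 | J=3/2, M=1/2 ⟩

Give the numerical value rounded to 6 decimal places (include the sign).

√[4·1!3!0!/5! · 3!1!0!1!2!1!] = √(12/5)
  +(−1)^0/∏(0,1,1,0,2,0)! = 1/2  (running 1/2)
⟨..|..⟩ = √(12/5)·(1/2) = +0.774597

+√(3/5) ≈ +0.774597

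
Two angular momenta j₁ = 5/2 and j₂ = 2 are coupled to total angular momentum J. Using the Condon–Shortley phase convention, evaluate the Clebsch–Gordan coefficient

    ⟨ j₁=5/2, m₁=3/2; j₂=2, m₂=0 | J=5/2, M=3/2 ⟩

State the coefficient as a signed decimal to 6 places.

−√(1/70) ≈ -0.119523

j₁+j₂−J=2  J+j₁−j₂=3  J−j₁+j₂=2  j₁+j₂+J+1=8
(j₁±m₁, j₂±m₂, J±M) = (4,1,2,2,4,1)
P² = 288/35
sum k=0..1:
  [0] +1/8 = 1/8
  [1] −1/6 = -1/6
S = -1/24
C² = P²·S² = 1/70 ; C = -0.119523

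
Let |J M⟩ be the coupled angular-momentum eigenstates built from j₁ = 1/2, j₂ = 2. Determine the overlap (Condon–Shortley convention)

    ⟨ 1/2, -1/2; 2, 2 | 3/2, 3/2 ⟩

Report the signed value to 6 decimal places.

triangle: 1!·0!·3!/5! = 6/120
(j±m)!: 0!·1!·4!·0!·3!·0! = 144
prefactor² = (2J+1)·Δ·N² = 144/5
  k=1: −1/(1!·0!·0!·3!·0!·0!) = -1/6
Σ = -1/6  ⇒  CG² = 144/5·(-1/6)² = 4/5
CG = −√(4/5) = -0.894427

-0.894427  (= −√(4/5))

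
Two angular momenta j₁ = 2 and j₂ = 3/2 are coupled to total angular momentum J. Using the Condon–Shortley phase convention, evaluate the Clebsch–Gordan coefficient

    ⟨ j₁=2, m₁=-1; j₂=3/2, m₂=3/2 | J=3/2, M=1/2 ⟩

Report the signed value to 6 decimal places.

triangle: 2!·2!·1!/6! = 4/720
(j±m)!: 1!·3!·3!·0!·2!·1! = 72
prefactor² = (2J+1)·Δ·N² = 8/5
  k=2: +1/(2!·0!·1!·1!·1!·0!) = 1/2
Σ = 1/2  ⇒  CG² = 8/5·1/2² = 2/5
CG = +√(2/5) = +0.632456

+0.632456  (= +√(2/5))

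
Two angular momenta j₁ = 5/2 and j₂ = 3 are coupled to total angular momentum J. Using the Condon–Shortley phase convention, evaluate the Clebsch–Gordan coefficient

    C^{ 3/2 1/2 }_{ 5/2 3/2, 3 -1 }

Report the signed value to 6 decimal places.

triangle: 4!×1!×2!/8! = 48/40320
(j±m)!: 4!×1!×2!×4!×2!×1! = 2304
prefactor² = (2J+1)×Δ×N² = 384/35
  k=0: +1/(0!×4!×1!×2!×0!×0!) = 1/48
  k=1: −1/(1!×3!×0!×1!×1!×1!) = -1/6
Σ = -7/48  ⇒  CG² = 384/35×(-7/48)² = 7/30
CG = −√(7/30) = -0.483046

−√(7/30) = -0.483046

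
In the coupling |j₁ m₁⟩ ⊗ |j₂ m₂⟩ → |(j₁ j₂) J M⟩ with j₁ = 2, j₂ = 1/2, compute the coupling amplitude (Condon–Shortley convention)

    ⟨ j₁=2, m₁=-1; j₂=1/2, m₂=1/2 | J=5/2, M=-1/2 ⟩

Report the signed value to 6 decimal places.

+√(2/5) ≈ +0.632456

j₁+j₂−J=0  J+j₁−j₂=4  J−j₁+j₂=1  j₁+j₂+J+1=6
(j₁±m₁, j₂±m₂, J±M) = (1,3,1,0,2,3)
P² = 72/5
sum k=0..0:
  [0] +1/6 = 1/6
S = 1/6
C² = P²·S² = 2/5 ; C = +0.632456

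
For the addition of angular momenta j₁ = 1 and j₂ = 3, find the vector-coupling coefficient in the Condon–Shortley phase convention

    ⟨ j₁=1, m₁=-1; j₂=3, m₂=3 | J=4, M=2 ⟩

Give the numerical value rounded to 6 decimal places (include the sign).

triangle: 0!×2!×6!/9! = 1440/362880
(j±m)!: 0!×2!×6!×0!×6!×2! = 2073600
prefactor² = (2J+1)×Δ×N² = 518400/7
  k=0: +1/(0!×0!×2!×6!×0!×0!) = 1/1440
Σ = 1/1440  ⇒  CG² = 518400/7×1/1440² = 1/28
CG = +√(1/28) = +0.188982

+0.188982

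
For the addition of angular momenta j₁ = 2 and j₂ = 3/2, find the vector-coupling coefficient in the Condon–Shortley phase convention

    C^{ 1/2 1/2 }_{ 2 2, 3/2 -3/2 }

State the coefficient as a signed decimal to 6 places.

j₁+j₂−J=3  J+j₁−j₂=1  J−j₁+j₂=0  j₁+j₂+J+1=5
(j₁±m₁, j₂±m₂, J±M) = (4,0,0,3,1,0)
P² = 72/5
sum k=0..0:
  [0] +1/6 = 1/6
S = 1/6
C² = P²·S² = 2/5 ; C = +0.632456

+√(2/5) ≈ +0.632456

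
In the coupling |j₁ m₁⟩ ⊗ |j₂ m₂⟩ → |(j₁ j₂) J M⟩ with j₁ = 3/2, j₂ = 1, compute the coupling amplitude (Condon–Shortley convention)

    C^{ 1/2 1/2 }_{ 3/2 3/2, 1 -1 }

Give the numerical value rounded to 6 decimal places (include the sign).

√[2·2!1!0!/4! · 3!0!0!2!1!0!] = √(2)
  +(−1)^0/∏(0,2,0,0,1,0)! = 1/2  (running 1/2)
⟨..|..⟩ = √(2)·(1/2) = +0.707107

+0.707107  (= +√(1/2))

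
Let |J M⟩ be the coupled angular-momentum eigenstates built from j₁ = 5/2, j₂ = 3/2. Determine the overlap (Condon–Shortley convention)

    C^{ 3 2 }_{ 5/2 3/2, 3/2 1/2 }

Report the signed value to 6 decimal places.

j₁+j₂−J=1  J+j₁−j₂=4  J−j₁+j₂=2  j₁+j₂+J+1=8
(j₁±m₁, j₂±m₂, J±M) = (4,1,2,1,5,1)
P² = 48
sum k=0..1:
  [0] +1/12 = 1/12
  [1] −1/24 = -1/24
S = 1/24
C² = P²·S² = 1/12 ; C = +0.288675

+√(1/12) ≈ +0.288675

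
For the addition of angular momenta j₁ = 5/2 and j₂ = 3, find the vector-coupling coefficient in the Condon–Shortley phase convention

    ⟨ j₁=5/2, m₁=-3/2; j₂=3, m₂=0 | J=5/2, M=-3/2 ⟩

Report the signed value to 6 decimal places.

+√(7/30) = +0.483046

triangle: 3!×2!×3!/9! = 72/362880
(j±m)!: 1!×4!×3!×3!×1!×4! = 20736
prefactor² = (2J+1)×Δ×N² = 864/35
  k=2: +1/(2!×1!×2!×1!×0!×2!) = 1/8
  k=3: −1/(3!×0!×1!×0!×1!×3!) = -1/36
Σ = 7/72  ⇒  CG² = 864/35×7/72² = 7/30
CG = +√(7/30) = +0.483046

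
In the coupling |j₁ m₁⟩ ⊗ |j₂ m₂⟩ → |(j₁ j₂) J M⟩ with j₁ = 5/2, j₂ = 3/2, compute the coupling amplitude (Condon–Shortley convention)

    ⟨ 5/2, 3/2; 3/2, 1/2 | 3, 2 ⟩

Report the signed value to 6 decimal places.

j₁+j₂−J=1  J+j₁−j₂=4  J−j₁+j₂=2  j₁+j₂+J+1=8
(j₁±m₁, j₂±m₂, J±M) = (4,1,2,1,5,1)
P² = 48
sum k=0..1:
  [0] +1/12 = 1/12
  [1] −1/24 = -1/24
S = 1/24
C² = P²·S² = 1/12 ; C = +0.288675

+0.288675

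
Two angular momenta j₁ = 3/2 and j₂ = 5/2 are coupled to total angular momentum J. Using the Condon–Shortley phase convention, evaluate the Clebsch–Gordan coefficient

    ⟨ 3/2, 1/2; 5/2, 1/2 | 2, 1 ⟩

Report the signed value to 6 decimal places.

j₁+j₂−J=2  J+j₁−j₂=1  J−j₁+j₂=3  j₁+j₂+J+1=7
(j₁±m₁, j₂±m₂, J±M) = (2,1,3,2,3,1)
P² = 12/7
sum k=0..1:
  [0] +1/12 = 1/12
  [1] −1/2 = -1/2
S = -5/12
C² = P²·S² = 25/84 ; C = -0.545545

-0.545545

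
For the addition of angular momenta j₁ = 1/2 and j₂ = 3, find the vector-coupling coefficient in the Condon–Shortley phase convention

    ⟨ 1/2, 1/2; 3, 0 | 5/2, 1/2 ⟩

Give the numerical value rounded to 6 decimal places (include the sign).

+√(3/7) = +0.654654

j₁+j₂−J=1  J+j₁−j₂=0  J−j₁+j₂=5  j₁+j₂+J+1=7
(j₁±m₁, j₂±m₂, J±M) = (1,0,3,3,3,2)
P² = 432/7
sum k=0..0:
  [0] +1/12 = 1/12
S = 1/12
C² = P²·S² = 3/7 ; C = +0.654654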